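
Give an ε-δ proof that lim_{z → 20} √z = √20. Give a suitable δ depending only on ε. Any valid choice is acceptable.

Fix ε > 0. We want δ > 0 such that 0 < |z − 20| < δ implies |√z − √20| < ε.
Rationalise: √z − √20 = (z − 20)/(√z + √20), so |√z − √20| = |z − 20|/(√z + √20).
Restrict δ ≤ 20 so that |z − 20| < 20 forces z > 0, and then √z + √20 > √20.
Hence |√z − √20| < |z − 20|/√20, which is < ε once |z − 20| < √20·ε.
Take δ = min(20, √20·ε). If 0 < |z − 20| < δ then z > 0 and |√z − √20| < |z − 20|/√20 < ε.

δ = min(20, √20·ε)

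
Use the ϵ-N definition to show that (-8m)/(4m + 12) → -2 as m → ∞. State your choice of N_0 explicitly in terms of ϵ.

Let ϵ > 0 be given. For m ≥ 1, |(-8m)/(4m + 12) + 2| = |96|/(4(4m + 12)) = 96/(4(4m + 12)).
Since 4m + 12 ≥ 4m for m ≥ 1, this is ≤ 96/(4·4m) = 6/m.
So |(-8m)/(4m + 12) + 2| < ϵ whenever m > 6/ϵ.
Take N_0 = 6/ϵ. If m > N_0 then |(-8m)/(4m + 12) + 2| ≤ 6/m < ϵ.

N_0 = 6/ϵ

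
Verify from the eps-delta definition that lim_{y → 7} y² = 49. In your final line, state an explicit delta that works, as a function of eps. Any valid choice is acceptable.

Let eps > 0. We seek delta > 0 with 0 < |y − 7| < delta ⇒ |y² − 49| < eps.
Factor: y² − 49 = (y − 7)(y + 7), so |y² − 49| = |y − 7|·|y + 7|.
Impose delta ≤ 1 so that |y| < 8; then |y + 7| ≤ 15.
Hence |y² − 49| ≤ 15|y − 7|, which is < eps once |y − 7| < eps/15.
Take delta = min(1, eps/15). If 0 < |y − 7| < delta then both bounds hold and |y² − 49| ≤ 15|y − 7| < 15·(eps/15) = eps.

delta = min(1, eps/15)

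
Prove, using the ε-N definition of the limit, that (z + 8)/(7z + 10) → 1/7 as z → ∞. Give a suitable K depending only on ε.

Suppose ε > 0. We seek K > 0 such that z > K implies |(z + 8)/(7z + 10) − (1/7)| < ε.
(z + 8)/(7z + 10) − (1/7) = (7(z + 8) − (7z + 10)) / (7(7z + 10)) = 46/(7(7z + 10)).
For z > 0 we have 7z + 10 > 7z, so |(z + 8)/(7z + 10) − (1/7)| = 46/(7(7z + 10)) < 46/(7·7z) = (46/49)/z.
Thus |(z + 8)/(7z + 10) − (1/7)| < ε whenever z > (46/49)/ε.
Take K = (46/49)/ε. If z > K then |(z + 8)/(7z + 10) − (1/7)| < (46/49)/z < ε.

K = (46/49)/ε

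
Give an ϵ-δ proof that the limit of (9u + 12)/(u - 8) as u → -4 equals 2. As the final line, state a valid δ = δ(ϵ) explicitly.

Let ϵ > 0 be given. We want δ > 0 with 0 < |u + 4| < δ ⇒ |(9u + 12)/(u - 8) − 2| < ϵ.
Combining over a common denominator, (9u + 12)/(u - 8) − 2 = [(9u + 12)·(-12) − (-24)·(u - 8)] / [(-12)·(u - 8)] = -84(u + 4) / ((-12)(u - 8)).
So |(9u + 12)/(u - 8) − 2| = 84|u + 4| / (12·|u − 8|).
Require δ ≤ 6, so |u − 8| ≥ |-12| − |u + 4| > 12 − 6 = 6.
Hence |(9u + 12)/(u - 8) − 2| < 84|u + 4|/(12·6) = (7/6)|u + 4|, which is < ϵ once |u + 4| < (6/7)ϵ.
Take δ = min(6, (6/7)ϵ). Then 0 < |u + 4| < δ forces both bounds, so |(9u + 12)/(u - 8) − 2| < ϵ.

δ = min(6, (6/7)ϵ)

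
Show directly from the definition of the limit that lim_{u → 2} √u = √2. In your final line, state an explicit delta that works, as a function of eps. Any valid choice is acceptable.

Let eps > 0. We want delta > 0 such that 0 < |u − 2| < delta implies |√u − √2| < eps.
Multiplying by the conjugate, |√u − √2| = |u − 2|/(√u + √2).
Restrict delta ≤ 2 so that |u − 2| < 2 forces u > 0, and then √u + √2 > √2.
Hence |√u − √2| < |u − 2|/√2, which is < eps once |u − 2| < √2·eps.
Take delta = min(2, √2·eps). If 0 < |u − 2| < delta then u > 0 and |√u − √2| < |u − 2|/√2 < eps.

delta = min(2, √2·eps)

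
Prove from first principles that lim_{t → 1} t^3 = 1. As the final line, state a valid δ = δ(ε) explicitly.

Let ε > 0 be given. We seek δ > 0 with 0 < |t − 1| < δ ⇒ |t^3 − 1| < ε.
Factor: t^3 − 1 = (t − 1)(t^2 + t + 1), so |t^3 − 1| = |t − 1|·|t^2 + t + 1|.
Restrict δ ≤ 1. Then |t − 1| < 1 gives |t| < 2, so by the triangle inequality |t^2 + t + 1| ≤ 2^2 + 2 + 1 = 7.
Hence |t^3 − 1| ≤ 7|t − 1|, which is < ε once |t − 1| < ε/7.
Take δ = min(1, ε/7). If 0 < |t − 1| < δ then both bounds hold and |t^3 − 1| ≤ 7|t − 1| < 7·(ε/7) = ε.

δ = min(1, ε/7)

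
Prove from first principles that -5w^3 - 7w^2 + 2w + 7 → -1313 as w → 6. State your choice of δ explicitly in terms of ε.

Let ε > 0 be given. We want δ > 0 such that 0 < |w − 6| < δ implies |(-5w^3 - 7w^2 + 2w + 7) + 1313| < ε.
(-5w^3 - 7w^2 + 2w + 7) + 1313 = -5w^3 - 7w^2 + 2w + 1320 = (w − 6)(-5w^2 - 37w - 220).
So |(-5w^3 - 7w^2 + 2w + 7) + 1313| = |w − 6|·|-5w^2 - 37w - 220|.
Assume first that |w − 6| < 2, so |w| < 8. Then |-5w^2 - 37w - 220| ≤ 5·8^2 + 37·8 + 220 = 836.
Hence |(-5w^3 - 7w^2 + 2w + 7) + 1313| ≤ 836|w − 6| < ε provided |w − 6| < ε/836.
Take δ = min(2, ε/836). Then 0 < |w − 6| < δ gives both |w − 6| < 2 and |w − 6| < ε/836, so |(-5w^3 - 7w^2 + 2w + 7) + 1313| < ε.

δ = min(2, ε/836)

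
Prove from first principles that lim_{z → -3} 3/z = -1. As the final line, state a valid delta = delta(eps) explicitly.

Let eps > 0. We seek delta > 0 such that 0 < |z + 3| < delta implies |3/z + 1| < eps.
|3/z + 1| = 3·|-3 − z|/(3·|z|) = 3|z + 3|/(3|z|).
Restrict delta ≤ 3/2. Then |z + 3| < 3/2 gives |z| > 3/2, so 3|z| > 9/2.
Then |3/z + 1| < 3|z + 3|/(9/2), which is < eps when |z + 3| < (3/2)eps.
Take delta = min(3/2, (3/2)eps). Then 0 < |z + 3| < delta gives both |z + 3| < 3/2 and |z + 3| < (3/2)eps, so |3/z + 1| < eps.

delta = min(3/2, (3/2)eps)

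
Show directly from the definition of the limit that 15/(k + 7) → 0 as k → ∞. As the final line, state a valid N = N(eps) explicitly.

Fix eps > 0. For k ≥ 1, |15/(k + 7) − 0| = 15/(k + 7) ≤ 15/k.
We need 15/k < eps, i.e. k > 15/eps.
Take N = 15/eps. If k > N then |15/(k + 7)| ≤ 15/k < eps.

N = 15/eps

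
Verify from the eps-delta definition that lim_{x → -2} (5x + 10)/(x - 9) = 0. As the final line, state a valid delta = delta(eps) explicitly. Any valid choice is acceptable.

Fix eps > 0. We want delta > 0 with 0 < |x + 2| < delta ⇒ |(5x + 10)/(x - 9) − 0| < eps.
Combining over a common denominator, (5x + 10)/(x - 9) − 0 = [(5x + 10)·(-11) − 0·(x - 9)] / [(-11)·(x - 9)] = -55(x + 2) / ((-11)(x - 9)).
So |(5x + 10)/(x - 9) − 0| = 55|x + 2| / (11·|x − 9|).
Require delta ≤ 11/2, so |x − 9| ≥ |-11| − |x + 2| > 11 − 11/2 = 11/2.
Hence |(5x + 10)/(x - 9) − 0| < 55|x + 2|/(11·(11/2)) = (10/11)|x + 2|, which is < eps once |x + 2| < (11/10)eps.
Take delta = min(11/2, (11/10)eps). Then 0 < |x + 2| < delta forces both bounds, so |(5x + 10)/(x - 9) − 0| < eps.

delta = min(11/2, (11/10)eps)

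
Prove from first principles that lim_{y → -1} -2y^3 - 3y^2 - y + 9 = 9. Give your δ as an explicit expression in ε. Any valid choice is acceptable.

Let ε > 0 be given. We want δ > 0 such that 0 < |y + 1| < δ implies |(-2y^3 - 3y^2 - y + 9) − 9| < ε.
(-2y^3 - 3y^2 - y + 9) − 9 = -2y^3 - 3y^2 - y = (y + 1)(-2y^2 - y).
So |(-2y^3 - 3y^2 - y + 9) − 9| = |y + 1|·|-2y^2 - y|.
Require δ ≤ 1. Then |y + 1| < 1 gives |y| < 2, and by the triangle inequality |-2y^2 - y| ≤ 2·2^2 + 2 = 10.
Hence |(-2y^3 - 3y^2 - y + 9) − 9| ≤ 10|y + 1| < ε provided |y + 1| < ε/10.
Take δ = min(1, ε/10). Then 0 < |y + 1| < δ gives both |y + 1| < 1 and |y + 1| < ε/10, so |(-2y^3 - 3y^2 - y + 9) − 9| < ε.

δ = min(1, ε/10)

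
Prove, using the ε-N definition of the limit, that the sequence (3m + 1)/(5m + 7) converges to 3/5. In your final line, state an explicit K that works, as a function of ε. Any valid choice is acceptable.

K = (16/25)/ε

Suppose ε > 0. For m ≥ 1, |(3m + 1)/(5m + 7) − (3/5)| = |-16|/(5(5m + 7)) = 16/(5(5m + 7)).
Since 5m + 7 ≥ 5m for m ≥ 1, this is ≤ 16/(5·5m) = (16/25)/m.
So |(3m + 1)/(5m + 7) − (3/5)| < ε whenever m > (16/25)/ε.
Take K = (16/25)/ε. If m > K then |(3m + 1)/(5m + 7) − (3/5)| ≤ (16/25)/m < ε.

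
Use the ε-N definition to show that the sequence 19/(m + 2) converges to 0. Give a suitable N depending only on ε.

Suppose ε > 0. For m ≥ 1, |19/(m + 2) − 0| = 19/(m + 2) ≤ 19/m.
We need 19/m < ε, i.e. m > 19/ε.
Take N = 19/ε. If m > N then |19/(m + 2)| ≤ 19/m < ε.

N = 19/ε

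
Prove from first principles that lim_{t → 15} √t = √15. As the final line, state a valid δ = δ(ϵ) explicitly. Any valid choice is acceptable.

Let ϵ > 0. We want δ > 0 such that 0 < |t − 15| < δ implies |√t − √15| < ϵ.
Multiplying by the conjugate, |√t − √15| = |t − 15|/(√t + √15).
Restrict δ ≤ 15 so that |t − 15| < 15 forces t > 0, and then √t + √15 > √15.
Hence |√t − √15| < |t − 15|/√15, which is < ϵ once |t − 15| < √15·ϵ.
Take δ = min(15, √15·ϵ). If 0 < |t − 15| < δ then t > 0 and |√t − √15| < |t − 15|/√15 < ϵ.

δ = min(15, √15·ϵ)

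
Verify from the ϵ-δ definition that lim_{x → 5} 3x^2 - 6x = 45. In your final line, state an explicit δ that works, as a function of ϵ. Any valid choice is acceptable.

δ = min(1, ϵ/27)

Let ϵ > 0 be given. We want δ > 0 such that 0 < |x − 5| < δ implies |(3x^2 - 6x) − 45| < ϵ.
(3x^2 - 6x) − 45 = 3x^2 - 6x - 45 = (x − 5)(3x + 9).
So |(3x^2 - 6x) − 45| = |x − 5|·|3x + 9|.
Assume first that |x − 5| < 1, so |x| < 6. Then |3x + 9| ≤ 3·6 + 9 = 27.
Hence |(3x^2 - 6x) − 45| ≤ 27|x − 5| < ϵ provided |x − 5| < ϵ/27.
Take δ = min(1, ϵ/27). Then 0 < |x − 5| < δ gives both |x − 5| < 1 and |x − 5| < ϵ/27, so |(3x^2 - 6x) − 45| < ϵ.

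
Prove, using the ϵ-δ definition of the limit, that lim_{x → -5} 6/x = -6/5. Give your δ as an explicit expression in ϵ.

δ = min(5/2, (25/12)ϵ)

Let ϵ > 0. We seek δ > 0 such that 0 < |x + 5| < δ implies |6/x + 6/5| < ϵ.
|6/x + 6/5| = 6·|-5 − x|/(5·|x|) = 6|x + 5|/(5|x|).
Restrict δ ≤ 5/2. Then |x + 5| < 5/2 gives |x| > 5/2, so 5|x| > 25/2.
Then |6/x + 6/5| < 6|x + 5|/(25/2), which is < ϵ when |x + 5| < (25/12)ϵ.
Take δ = min(5/2, (25/12)ϵ). Then 0 < |x + 5| < δ gives both |x + 5| < 5/2 and |x + 5| < (25/12)ϵ, so |6/x + 6/5| < ϵ.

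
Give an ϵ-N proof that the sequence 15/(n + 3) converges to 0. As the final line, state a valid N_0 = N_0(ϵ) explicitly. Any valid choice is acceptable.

Suppose ϵ > 0. For n ≥ 1, |15/(n + 3) − 0| = 15/(n + 3) ≤ 15/n.
We need 15/n < ϵ, i.e. n > 15/ϵ.
Take N_0 = 15/ϵ. If n > N_0 then |15/(n + 3)| ≤ 15/n < ϵ.

N_0 = 15/ϵ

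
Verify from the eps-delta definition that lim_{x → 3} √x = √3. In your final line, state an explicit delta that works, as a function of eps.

Fix eps > 0. We want delta > 0 such that 0 < |x − 3| < delta implies |√x − √3| < eps.
Rationalise: √x − √3 = (x − 3)/(√x + √3), so |√x − √3| = |x − 3|/(√x + √3).
Restrict delta ≤ 3 so that |x − 3| < 3 forces x > 0, and then √x + √3 > √3.
Hence |√x − √3| < |x − 3|/√3, which is < eps once |x − 3| < √3·eps.
Take delta = min(3, √3·eps). If 0 < |x − 3| < delta then x > 0 and |√x − √3| < |x − 3|/√3 < eps.

delta = min(3, √3·eps)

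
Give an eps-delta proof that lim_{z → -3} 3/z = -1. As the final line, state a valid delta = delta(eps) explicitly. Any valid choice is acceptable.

Let eps > 0. We seek delta > 0 such that 0 < |z + 3| < delta implies |3/z + 1| < eps.
|3/z + 1| = 3·|-3 − z|/(3·|z|) = 3|z + 3|/(3|z|).
Require delta ≤ 3/2 so that |z| > 3 − 3/2 = 3/2, hence 3|z| > 9/2.
Then |3/z + 1| < 3|z + 3|/(9/2), which is < eps when |z + 3| < (3/2)eps.
Take delta = min(3/2, (3/2)eps). Then 0 < |z + 3| < delta gives both |z + 3| < 3/2 and |z + 3| < (3/2)eps, so |3/z + 1| < eps.

delta = min(3/2, (3/2)eps)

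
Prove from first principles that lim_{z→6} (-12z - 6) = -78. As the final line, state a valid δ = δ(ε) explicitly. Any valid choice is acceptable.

δ = ε/12

Let ε > 0. We need δ > 0 so that 0 < |z − 6| < δ implies |(-12z - 6) + 78| < ε.
Since (-12z - 6) + 78 = -12(z − 6), we have |(-12z - 6) + 78| = 12|z − 6|.
So 12|z − 6| < ε exactly when |z − 6| < ε/12.
Choosing δ = ε/12 gives |(-12z - 6) + 78| = 12|z − 6| < ε whenever |z − 6| < δ.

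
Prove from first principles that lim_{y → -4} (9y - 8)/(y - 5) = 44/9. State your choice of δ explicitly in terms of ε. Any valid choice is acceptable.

δ = min(9/2, (81/74)ε)

Suppose ε > 0. We want δ > 0 with 0 < |y + 4| < δ ⇒ |(9y - 8)/(y - 5) − (44/9)| < ε.
Combining over a common denominator, (9y - 8)/(y - 5) − (44/9) = [(9y - 8)·(-9) − (-44)·(y - 5)] / [(-9)·(y - 5)] = -37(y + 4) / ((-9)(y - 5)).
So |(9y - 8)/(y - 5) − (44/9)| = 37|y + 4| / (9·|y − 5|).
Require δ ≤ 9/2, so |y − 5| ≥ |-9| − |y + 4| > 9 − 9/2 = 9/2.
Hence |(9y - 8)/(y - 5) − (44/9)| < 37|y + 4|/(9·(9/2)) = (74/81)|y + 4|, which is < ε once |y + 4| < (81/74)ε.
Take δ = min(9/2, (81/74)ε). Then 0 < |y + 4| < δ forces both bounds, so |(9y - 8)/(y - 5) − (44/9)| < ε.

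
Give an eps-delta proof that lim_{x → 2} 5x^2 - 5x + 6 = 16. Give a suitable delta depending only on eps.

delta = min(1, eps/20)

Suppose eps > 0. We want delta > 0 such that 0 < |x − 2| < delta implies |(5x^2 - 5x + 6) − 16| < eps.
(5x^2 - 5x + 6) − 16 = 5x^2 - 5x - 10 = (x − 2)(5x + 5).
So |(5x^2 - 5x + 6) − 16| = |x − 2|·|5x + 5|.
Assume first that |x − 2| < 1, so |x| < 3. Then |5x + 5| ≤ 5·3 + 5 = 20.
Hence |(5x^2 - 5x + 6) − 16| ≤ 20|x − 2| < eps provided |x − 2| < eps/20.
Take delta = min(1, eps/20). Then 0 < |x − 2| < delta gives both |x − 2| < 1 and |x − 2| < eps/20, so |(5x^2 - 5x + 6) − 16| < eps.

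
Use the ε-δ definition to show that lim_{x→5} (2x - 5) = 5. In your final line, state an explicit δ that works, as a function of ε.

δ = ε/2

Fix ε > 0. We need δ > 0 so that 0 < |x − 5| < δ implies |(2x - 5) − 5| < ε.
|(2x - 5) − 5| = |2x - 10| = 2|x − 5|.
So 2|x − 5| < ε exactly when |x − 5| < ε/2.
Take δ = ε/2. If 0 < |x − 5| < δ then |(2x - 5) − 5| = 2|x − 5| < 2·(ε/2) = ε.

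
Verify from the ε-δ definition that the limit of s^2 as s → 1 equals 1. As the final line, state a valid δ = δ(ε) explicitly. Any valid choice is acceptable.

Suppose ε > 0. We seek δ > 0 with 0 < |s − 1| < δ ⇒ |s^2 − 1| < ε.
Factor: s^2 − 1 = (s − 1)(s + 1), so |s^2 − 1| = |s − 1|·|s + 1|.
Restrict δ ≤ 2. Then |s − 1| < 2 gives |s| < 3, so by the triangle inequality |s + 1| ≤ 3 + 1 = 4.
Hence |s^2 − 1| ≤ 4|s − 1|, which is < ε once |s − 1| < ε/4.
Take δ = min(2, ε/4). If 0 < |s − 1| < δ then both bounds hold and |s^2 − 1| ≤ 4|s − 1| < 4·(ε/4) = ε.

δ = min(2, ε/4)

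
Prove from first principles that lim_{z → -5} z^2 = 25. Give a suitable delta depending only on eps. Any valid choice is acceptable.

Let eps > 0 be given. We seek delta > 0 with 0 < |z + 5| < delta ⇒ |z^2 − 25| < eps.
Factor: z^2 − 25 = (z + 5)(z - 5), so |z^2 − 25| = |z + 5|·|z - 5|.
Impose delta ≤ 1 so that |z| < 6; then |z - 5| ≤ 11.
Hence |z^2 − 25| ≤ 11|z + 5|, which is < eps once |z + 5| < eps/11.
Take delta = min(1, eps/11). If 0 < |z + 5| < delta then both bounds hold and |z^2 − 25| ≤ 11|z + 5| < 11·(eps/11) = eps.

delta = min(1, eps/11)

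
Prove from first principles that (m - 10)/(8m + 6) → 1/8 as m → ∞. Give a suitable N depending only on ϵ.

N = (43/32)/ϵ

Suppose ϵ > 0. For m ≥ 1, |(m - 10)/(8m + 6) − (1/8)| = |-86|/(8(8m + 6)) = 86/(8(8m + 6)).
Since 8m + 6 ≥ 8m for m ≥ 1, this is ≤ 86/(8·8m) = (43/32)/m.
So |(m - 10)/(8m + 6) − (1/8)| < ϵ whenever m > (43/32)/ϵ.
Take N = (43/32)/ϵ. If m > N then |(m - 10)/(8m + 6) − (1/8)| ≤ (43/32)/m < ϵ.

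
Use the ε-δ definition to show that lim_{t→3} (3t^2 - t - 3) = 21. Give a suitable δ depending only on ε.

Let ε > 0 be given. We want δ > 0 such that 0 < |t − 3| < δ implies |(3t^2 - t - 3) − 21| < ε.
(3t^2 - t - 3) − 21 = 3t^2 - t - 24 = (t − 3)(3t + 8).
So |(3t^2 - t - 3) − 21| = |t − 3|·|3t + 8|.
Assume first that |t − 3| < 1, so |t| < 4. Then |3t + 8| ≤ 3·4 + 8 = 20.
Hence |(3t^2 - t - 3) − 21| ≤ 20|t − 3| < ε provided |t − 3| < ε/20.
Take δ = min(1, ε/20). Then 0 < |t − 3| < δ gives both |t − 3| < 1 and |t − 3| < ε/20, so |(3t^2 - t - 3) − 21| < ε.

δ = min(1, ε/20)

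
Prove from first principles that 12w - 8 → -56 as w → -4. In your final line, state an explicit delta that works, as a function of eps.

Fix eps > 0. We need delta > 0 so that 0 < |w + 4| < delta implies |(12w - 8) + 56| < eps.
|(12w - 8) + 56| = |12w + 48| = 12|w + 4|.
So 12|w + 4| < eps exactly when |w + 4| < eps/12.
Take delta = eps/12. If 0 < |w + 4| < delta then |(12w - 8) + 56| = 12|w + 4| < 12·(eps/12) = eps.

delta = eps/12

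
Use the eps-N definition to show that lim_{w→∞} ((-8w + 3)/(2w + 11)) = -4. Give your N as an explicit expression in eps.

Let eps > 0 be given. We seek N > 0 such that w > N implies |(-8w + 3)/(2w + 11) + 4| < eps.
(-8w + 3)/(2w + 11) + 4 = (2(-8w + 3) − (-8)(2w + 11)) / (2(2w + 11)) = 94/(2(2w + 11)).
For w > 0 we have 2w + 11 > 2w, so |(-8w + 3)/(2w + 11) + 4| = 94/(2(2w + 11)) < 94/(2·2w) = (47/2)/w.
Thus |(-8w + 3)/(2w + 11) + 4| < eps whenever w > (47/2)/eps.
Take N = (47/2)/eps. If w > N then |(-8w + 3)/(2w + 11) + 4| < (47/2)/w < eps.

N = (47/2)/eps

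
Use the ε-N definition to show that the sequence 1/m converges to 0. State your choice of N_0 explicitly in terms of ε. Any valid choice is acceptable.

Suppose ε > 0. For m ≥ 1, |1/m − 0| = 1/(m) ≤ 1/m.
We need 1/m < ε, i.e. m > 1/ε.
Take N_0 = 1/ε. If m > N_0 then |1/m| ≤ 1/m < ε.

N_0 = 1/ε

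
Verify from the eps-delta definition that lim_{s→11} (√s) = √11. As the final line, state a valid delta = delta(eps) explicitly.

Fix eps > 0. We want delta > 0 such that 0 < |s − 11| < delta implies |√s − √11| < eps.
Rationalise: √s − √11 = (s − 11)/(√s + √11), so |√s − √11| = |s − 11|/(√s + √11).
Restrict delta ≤ 11 so that |s − 11| < 11 forces s > 0, and then √s + √11 > √11.
Hence |√s − √11| < |s − 11|/√11, which is < eps once |s − 11| < √11·eps.
Take delta = min(11, √11·eps). If 0 < |s − 11| < delta then s > 0 and |√s − √11| < |s − 11|/√11 < eps.

delta = min(11, √11·eps)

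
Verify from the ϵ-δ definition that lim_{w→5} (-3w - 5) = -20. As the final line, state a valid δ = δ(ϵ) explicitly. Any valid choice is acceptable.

Let ϵ > 0. We need δ > 0 so that 0 < |w − 5| < δ implies |(-3w - 5) + 20| < ϵ.
Since (-3w - 5) + 20 = -3(w − 5), we have |(-3w - 5) + 20| = 3|w − 5|.
Thus it suffices that |w − 5| < ϵ/3.
Choosing δ = ϵ/3 gives |(-3w - 5) + 20| = 3|w − 5| < ϵ whenever |w − 5| < δ.

δ = ϵ/3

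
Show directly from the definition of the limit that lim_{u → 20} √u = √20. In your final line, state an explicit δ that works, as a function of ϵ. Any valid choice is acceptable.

Let ϵ > 0. We want δ > 0 such that 0 < |u − 20| < δ implies |√u − √20| < ϵ.
Multiplying by the conjugate, |√u − √20| = |u − 20|/(√u + √20).
Restrict δ ≤ 20 so that |u − 20| < 20 forces u > 0, and then √u + √20 > √20.
Hence |√u − √20| < |u − 20|/√20, which is < ϵ once |u − 20| < √20·ϵ.
Take δ = min(20, √20·ϵ). If 0 < |u − 20| < δ then u > 0 and |√u − √20| < |u − 20|/√20 < ϵ.

δ = min(20, √20·ϵ)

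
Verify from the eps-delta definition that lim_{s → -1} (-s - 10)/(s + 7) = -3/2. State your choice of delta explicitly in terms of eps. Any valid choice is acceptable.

Let eps > 0 be given. We want delta > 0 with 0 < |s + 1| < delta ⇒ |(-s - 10)/(s + 7) + 3/2| < eps.
Combining over a common denominator, (-s - 10)/(s + 7) + 3/2 = [(-s - 10)·6 − (-9)·(s + 7)] / [6·(s + 7)] = 3(s + 1) / (6(s + 7)).
So |(-s - 10)/(s + 7) + 3/2| = 3|s + 1| / (6·|s + 7|).
Require delta ≤ 3, so |s + 7| ≥ |6| − |s + 1| > 6 − 3 = 3.
Hence |(-s - 10)/(s + 7) + 3/2| < 3|s + 1|/(6·3) = (1/6)|s + 1|, which is < eps once |s + 1| < 6eps.
Take delta = min(3, 6eps). Then 0 < |s + 1| < delta forces both bounds, so |(-s - 10)/(s + 7) + 3/2| < eps.

delta = min(3, 6eps)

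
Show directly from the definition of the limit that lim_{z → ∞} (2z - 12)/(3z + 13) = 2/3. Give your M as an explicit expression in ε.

M = (62/9)/ε

Suppose ε > 0. We seek M > 0 such that z > M implies |(2z - 12)/(3z + 13) − (2/3)| < ε.
(2z - 12)/(3z + 13) − (2/3) = (3(2z - 12) − 2(3z + 13)) / (3(3z + 13)) = -62/(3(3z + 13)).
For z > 0 we have 3z + 13 > 3z, so |(2z - 12)/(3z + 13) − (2/3)| = 62/(3(3z + 13)) < 62/(3·3z) = (62/9)/z.
Thus |(2z - 12)/(3z + 13) − (2/3)| < ε whenever z > (62/9)/ε.
Take M = (62/9)/ε. If z > M then |(2z - 12)/(3z + 13) − (2/3)| < (62/9)/z < ε.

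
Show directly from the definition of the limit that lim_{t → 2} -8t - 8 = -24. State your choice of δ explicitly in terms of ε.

δ = ε/8

Suppose ε > 0. We need δ > 0 so that 0 < |t − 2| < δ implies |(-8t - 8) + 24| < ε.
Since (-8t - 8) + 24 = -8(t − 2), we have |(-8t - 8) + 24| = 8|t − 2|.
So 8|t − 2| < ε exactly when |t − 2| < ε/8.
Choosing δ = ε/8 gives |(-8t - 8) + 24| = 8|t − 2| < ε whenever |t − 2| < δ.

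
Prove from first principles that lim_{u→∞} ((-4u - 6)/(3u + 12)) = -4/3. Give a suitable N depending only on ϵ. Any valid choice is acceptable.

Suppose ϵ > 0. We seek N > 0 such that u > N implies |(-4u - 6)/(3u + 12) + 4/3| < ϵ.
(-4u - 6)/(3u + 12) + 4/3 = (3(-4u - 6) − (-4)(3u + 12)) / (3(3u + 12)) = 30/(3(3u + 12)).
For u > 0 we have 3u + 12 > 3u, so |(-4u - 6)/(3u + 12) + 4/3| = 30/(3(3u + 12)) < 30/(3·3u) = (10/3)/u.
Thus |(-4u - 6)/(3u + 12) + 4/3| < ϵ whenever u > (10/3)/ϵ.
Take N = (10/3)/ϵ. If u > N then |(-4u - 6)/(3u + 12) + 4/3| < (10/3)/u < ϵ.

N = (10/3)/ϵ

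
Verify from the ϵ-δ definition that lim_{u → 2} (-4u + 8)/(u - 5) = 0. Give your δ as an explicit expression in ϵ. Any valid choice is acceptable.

δ = min(3/2, (3/8)ϵ)

Let ϵ > 0 be given. We want δ > 0 with 0 < |u − 2| < δ ⇒ |(-4u + 8)/(u - 5) − 0| < ϵ.
Combining over a common denominator, (-4u + 8)/(u - 5) − 0 = [(-4u + 8)·(-3) − 0·(u - 5)] / [(-3)·(u - 5)] = 12(u − 2) / ((-3)(u - 5)).
So |(-4u + 8)/(u - 5) − 0| = 12|u − 2| / (3·|u − 5|).
Restrict δ ≤ 3/2. Then |u − 2| < 3/2 gives |u − 5| = |(u − 2) + (-3)| ≥ 3 − 3/2 = 3/2.
Hence |(-4u + 8)/(u - 5) − 0| < 12|u − 2|/(3·(3/2)) = (8/3)|u − 2|, which is < ϵ once |u − 2| < (3/8)ϵ.
Take δ = min(3/2, (3/8)ϵ). Then 0 < |u − 2| < δ forces both bounds, so |(-4u + 8)/(u - 5) − 0| < ϵ.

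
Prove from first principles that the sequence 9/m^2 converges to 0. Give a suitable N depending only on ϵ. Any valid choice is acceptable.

N = (9/ϵ)^{1/2}

Let ϵ > 0 be given. For m ≥ 1, |9/m^2 − 0| = 9/m^2.
9/m^2 < ϵ ⇔ m^2 > 9/ϵ ⇔ m > (9/ϵ)^{1/2}.
Take N = (9/ϵ)^{1/2}. Then m > N implies 9/m^2 < ϵ.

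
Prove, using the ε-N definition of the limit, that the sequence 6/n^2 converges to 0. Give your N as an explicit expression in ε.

N = (6/ε)^{1/2}

Suppose ε > 0. For n ≥ 1, |6/n^2 − 0| = 6/n^2.
6/n^2 < ε ⇔ n^2 > 6/ε ⇔ n > (6/ε)^{1/2}.
Take N = (6/ε)^{1/2}. Then n > N implies 6/n^2 < ε.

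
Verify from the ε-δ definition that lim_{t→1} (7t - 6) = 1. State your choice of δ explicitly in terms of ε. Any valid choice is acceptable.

δ = ε/7

Let ε > 0. We need δ > 0 so that 0 < |t − 1| < δ implies |(7t - 6) − 1| < ε.
Since (7t - 6) − 1 = 7(t − 1), we have |(7t - 6) − 1| = 7|t − 1|.
So 7|t − 1| < ε exactly when |t − 1| < ε/7.
Take δ = ε/7. If 0 < |t − 1| < δ then |(7t - 6) − 1| = 7|t − 1| < 7·(ε/7) = ε.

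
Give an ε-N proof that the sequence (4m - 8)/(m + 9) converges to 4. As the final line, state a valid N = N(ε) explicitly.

Suppose ε > 0. For m ≥ 1, |(4m - 8)/(m + 9) − 4| = |-44|/((m + 9)) = 44/((m + 9)).
Since m + 9 ≥ m for m ≥ 1, this is ≤ 44/(m) = 44/m.
So |(4m - 8)/(m + 9) − 4| < ε whenever m > 44/ε.
Take N = 44/ε. If m > N then |(4m - 8)/(m + 9) − 4| ≤ 44/m < ε.

N = 44/ε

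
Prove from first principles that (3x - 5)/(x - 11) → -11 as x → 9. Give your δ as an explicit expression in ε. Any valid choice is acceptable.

δ = min(1, (1/14)ε)

Suppose ε > 0. We want δ > 0 with 0 < |x − 9| < δ ⇒ |(3x - 5)/(x - 11) + 11| < ε.
Combining over a common denominator, (3x - 5)/(x - 11) + 11 = [(3x - 5)·(-2) − 22·(x - 11)] / [(-2)·(x - 11)] = -28(x − 9) / ((-2)(x - 11)).
So |(3x - 5)/(x - 11) + 11| = 28|x − 9| / (2·|x − 11|).
Require δ ≤ 1, so |x − 11| ≥ |-2| − |x − 9| > 2 − 1 = 1.
Hence |(3x - 5)/(x - 11) + 11| < 28|x − 9|/(2·1) = 14|x − 9|, which is < ε once |x − 9| < (1/14)ε.
Take δ = min(1, (1/14)ε). Then 0 < |x − 9| < δ forces both bounds, so |(3x - 5)/(x - 11) + 11| < ε.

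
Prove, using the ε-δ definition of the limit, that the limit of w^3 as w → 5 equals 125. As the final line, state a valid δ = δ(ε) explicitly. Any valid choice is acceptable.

δ = min(1, ε/91)

Let ε > 0 be given. We seek δ > 0 with 0 < |w − 5| < δ ⇒ |w^3 − 125| < ε.
Factor: w^3 − 125 = (w − 5)(w^2 + 5w + 25), so |w^3 − 125| = |w − 5|·|w^2 + 5w + 25|.
Restrict δ ≤ 1. Then |w − 5| < 1 gives |w| < 6, so by the triangle inequality |w^2 + 5w + 25| ≤ 6^2 + 5·6 + 25 = 91.
Hence |w^3 − 125| ≤ 91|w − 5|, which is < ε once |w − 5| < ε/91.
Take δ = min(1, ε/91). If 0 < |w − 5| < δ then both bounds hold and |w^3 − 125| ≤ 91|w − 5| < 91·(ε/91) = ε.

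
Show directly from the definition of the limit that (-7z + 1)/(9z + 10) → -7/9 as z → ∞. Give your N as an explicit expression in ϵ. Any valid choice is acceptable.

N = (79/81)/ϵ

Fix ϵ > 0. We seek N > 0 such that z > N implies |(-7z + 1)/(9z + 10) + 7/9| < ϵ.
(-7z + 1)/(9z + 10) + 7/9 = (9(-7z + 1) − (-7)(9z + 10)) / (9(9z + 10)) = 79/(9(9z + 10)).
For z > 0 we have 9z + 10 > 9z, so |(-7z + 1)/(9z + 10) + 7/9| = 79/(9(9z + 10)) < 79/(9·9z) = (79/81)/z.
Thus |(-7z + 1)/(9z + 10) + 7/9| < ϵ whenever z > (79/81)/ϵ.
Take N = (79/81)/ϵ. If z > N then |(-7z + 1)/(9z + 10) + 7/9| < (79/81)/z < ϵ.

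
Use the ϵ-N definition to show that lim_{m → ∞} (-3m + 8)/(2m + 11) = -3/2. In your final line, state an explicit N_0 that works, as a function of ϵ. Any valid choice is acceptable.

Fix ϵ > 0. For m ≥ 1, |(-3m + 8)/(2m + 11) + 3/2| = |49|/(2(2m + 11)) = 49/(2(2m + 11)).
Since 2m + 11 ≥ 2m for m ≥ 1, this is ≤ 49/(2·2m) = (49/4)/m.
So |(-3m + 8)/(2m + 11) + 3/2| < ϵ whenever m > (49/4)/ϵ.
Take N_0 = (49/4)/ϵ. If m > N_0 then |(-3m + 8)/(2m + 11) + 3/2| ≤ (49/4)/m < ϵ.

N_0 = (49/4)/ϵ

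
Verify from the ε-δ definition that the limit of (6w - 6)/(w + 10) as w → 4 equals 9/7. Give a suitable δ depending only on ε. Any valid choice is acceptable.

δ = min(7, (49/33)ε)

Let ε > 0 be given. We want δ > 0 with 0 < |w − 4| < δ ⇒ |(6w - 6)/(w + 10) − (9/7)| < ε.
Combining over a common denominator, (6w - 6)/(w + 10) − (9/7) = [(6w - 6)·14 − 18·(w + 10)] / [14·(w + 10)] = 66(w − 4) / (14(w + 10)).
So |(6w - 6)/(w + 10) − (9/7)| = 66|w − 4| / (14·|w + 10|).
Restrict δ ≤ 7. Then |w − 4| < 7 gives |w + 10| = |(w − 4) + 14| ≥ 14 − 7 = 7.
Hence |(6w - 6)/(w + 10) − (9/7)| < 66|w − 4|/(14·7) = (33/49)|w − 4|, which is < ε once |w − 4| < (49/33)ε.
Take δ = min(7, (49/33)ε). Then 0 < |w − 4| < δ forces both bounds, so |(6w - 6)/(w + 10) − (9/7)| < ε.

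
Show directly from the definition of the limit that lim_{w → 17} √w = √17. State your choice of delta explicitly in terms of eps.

Fix eps > 0. We want delta > 0 such that 0 < |w − 17| < delta implies |√w − √17| < eps.
Multiplying by the conjugate, |√w − √17| = |w − 17|/(√w + √17).
Restrict delta ≤ 17 so that |w − 17| < 17 forces w > 0, and then √w + √17 > √17.
Hence |√w − √17| < |w − 17|/√17, which is < eps once |w − 17| < √17·eps.
Take delta = min(17, √17·eps). If 0 < |w − 17| < delta then w > 0 and |√w − √17| < |w − 17|/√17 < eps.

delta = min(17, √17·eps)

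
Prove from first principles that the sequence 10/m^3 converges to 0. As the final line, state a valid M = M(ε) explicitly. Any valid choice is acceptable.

Suppose ε > 0. For m ≥ 1, |10/m^3 − 0| = 10/m^3.
10/m^3 < ε ⇔ m^3 > 10/ε ⇔ m > (10/ε)^{1/3}.
Take M = (10/ε)^{1/3}. Then m > M implies 10/m^3 < ε.

M = (10/ε)^{1/3}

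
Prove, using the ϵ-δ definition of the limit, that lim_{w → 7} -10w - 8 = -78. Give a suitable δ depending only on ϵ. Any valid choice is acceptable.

Fix ϵ > 0. We need δ > 0 so that 0 < |w − 7| < δ implies |(-10w - 8) + 78| < ϵ.
Since (-10w - 8) + 78 = -10(w − 7), we have |(-10w - 8) + 78| = 10|w − 7|.
So 10|w − 7| < ϵ exactly when |w − 7| < ϵ/10.
Choosing δ = ϵ/10 gives |(-10w - 8) + 78| = 10|w − 7| < ϵ whenever |w − 7| < δ.

δ = ϵ/10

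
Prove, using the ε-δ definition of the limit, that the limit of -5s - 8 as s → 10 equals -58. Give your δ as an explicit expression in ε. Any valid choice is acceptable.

Suppose ε > 0. We need δ > 0 so that 0 < |s − 10| < δ implies |(-5s - 8) + 58| < ε.
Since (-5s - 8) + 58 = -5(s − 10), we have |(-5s - 8) + 58| = 5|s − 10|.
Thus it suffices that |s − 10| < ε/5.
Take δ = ε/5. If 0 < |s − 10| < δ then |(-5s - 8) + 58| = 5|s − 10| < 5·(ε/5) = ε.

δ = ε/5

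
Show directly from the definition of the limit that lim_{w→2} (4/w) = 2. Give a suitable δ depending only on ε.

δ = min(1, (1/2)ε)

Fix ε > 0. We seek δ > 0 such that 0 < |w − 2| < δ implies |4/w − 2| < ε.
|4/w − 2| = 4·|2 − w|/(2·|w|) = 4|w − 2|/(2|w|).
Require δ ≤ 1 so that |w| > 2 − 1 = 1, hence 2|w| > 2.
Then |4/w − 2| < 4|w − 2|/2, which is < ε when |w − 2| < (1/2)ε.
Take δ = min(1, (1/2)ε). Then 0 < |w − 2| < δ gives both |w − 2| < 1 and |w − 2| < (1/2)ε, so |4/w − 2| < ε.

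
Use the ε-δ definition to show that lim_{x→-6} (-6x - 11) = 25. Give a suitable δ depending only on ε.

Let ε > 0. We need δ > 0 so that 0 < |x + 6| < δ implies |(-6x - 11) − 25| < ε.
Since (-6x - 11) − 25 = -6(x + 6), we have |(-6x - 11) − 25| = 6|x + 6|.
So 6|x + 6| < ε exactly when |x + 6| < ε/6.
Choosing δ = ε/6 gives |(-6x - 11) − 25| = 6|x + 6| < ε whenever |x + 6| < δ.

δ = ε/6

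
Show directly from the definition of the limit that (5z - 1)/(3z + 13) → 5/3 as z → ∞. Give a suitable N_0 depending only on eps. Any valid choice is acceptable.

Let eps > 0 be given. We seek N_0 > 0 such that z > N_0 implies |(5z - 1)/(3z + 13) − (5/3)| < eps.
(5z - 1)/(3z + 13) − (5/3) = (3(5z - 1) − 5(3z + 13)) / (3(3z + 13)) = -68/(3(3z + 13)).
For z > 0 we have 3z + 13 > 3z, so |(5z - 1)/(3z + 13) − (5/3)| = 68/(3(3z + 13)) < 68/(3·3z) = (68/9)/z.
Thus |(5z - 1)/(3z + 13) − (5/3)| < eps whenever z > (68/9)/eps.
Take N_0 = (68/9)/eps. If z > N_0 then |(5z - 1)/(3z + 13) − (5/3)| < (68/9)/z < eps.

N_0 = (68/9)/eps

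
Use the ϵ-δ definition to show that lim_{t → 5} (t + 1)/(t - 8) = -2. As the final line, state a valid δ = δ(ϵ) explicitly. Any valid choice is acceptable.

δ = min(3/2, (1/2)ϵ)

Let ϵ > 0. We want δ > 0 with 0 < |t − 5| < δ ⇒ |(t + 1)/(t - 8) + 2| < ϵ.
Combining over a common denominator, (t + 1)/(t - 8) + 2 = [(t + 1)·(-3) − 6·(t - 8)] / [(-3)·(t - 8)] = -9(t − 5) / ((-3)(t - 8)).
So |(t + 1)/(t - 8) + 2| = 9|t − 5| / (3·|t − 8|).
Restrict δ ≤ 3/2. Then |t − 5| < 3/2 gives |t − 8| = |(t − 5) + (-3)| ≥ 3 − 3/2 = 3/2.
Hence |(t + 1)/(t - 8) + 2| < 9|t − 5|/(3·(3/2)) = 2|t − 5|, which is < ϵ once |t − 5| < (1/2)ϵ.
Take δ = min(3/2, (1/2)ϵ). Then 0 < |t − 5| < δ forces both bounds, so |(t + 1)/(t - 8) + 2| < ϵ.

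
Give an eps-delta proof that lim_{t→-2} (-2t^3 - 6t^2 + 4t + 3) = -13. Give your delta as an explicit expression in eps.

delta = min(2, eps/48)

Let eps > 0. We want delta > 0 such that 0 < |t + 2| < delta implies |(-2t^3 - 6t^2 + 4t + 3) + 13| < eps.
(-2t^3 - 6t^2 + 4t + 3) + 13 = -2t^3 - 6t^2 + 4t + 16 = (t + 2)(-2t^2 - 2t + 8).
So |(-2t^3 - 6t^2 + 4t + 3) + 13| = |t + 2|·|-2t^2 - 2t + 8|.
Require delta ≤ 2. Then |t + 2| < 2 gives |t| < 4, and by the triangle inequality |-2t^2 - 2t + 8| ≤ 2·4^2 + 2·4 + 8 = 48.
Hence |(-2t^3 - 6t^2 + 4t + 3) + 13| ≤ 48|t + 2| < eps provided |t + 2| < eps/48.
Take delta = min(2, eps/48). Then 0 < |t + 2| < delta gives both |t + 2| < 2 and |t + 2| < eps/48, so |(-2t^3 - 6t^2 + 4t + 3) + 13| < eps.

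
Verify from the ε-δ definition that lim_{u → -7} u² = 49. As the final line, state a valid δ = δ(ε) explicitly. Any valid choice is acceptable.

Let ε > 0 be given. We seek δ > 0 with 0 < |u + 7| < δ ⇒ |u² − 49| < ε.
Factor: u² − 49 = (u + 7)(u - 7), so |u² − 49| = |u + 7|·|u - 7|.
Impose δ ≤ 2 so that |u| < 9; then |u - 7| ≤ 16.
Hence |u² − 49| ≤ 16|u + 7|, which is < ε once |u + 7| < ε/16.
Take δ = min(2, ε/16). If 0 < |u + 7| < δ then both bounds hold and |u² − 49| ≤ 16|u + 7| < 16·(ε/16) = ε.

δ = min(2, ε/16)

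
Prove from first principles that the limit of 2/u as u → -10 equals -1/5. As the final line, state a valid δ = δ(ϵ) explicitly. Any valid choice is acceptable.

Let ϵ > 0 be given. We seek δ > 0 such that 0 < |u + 10| < δ implies |2/u + 1/5| < ϵ.
|2/u + 1/5| = 2·|-10 − u|/(10·|u|) = 2|u + 10|/(10|u|).
Require δ ≤ 5 so that |u| > 10 − 5 = 5, hence 10|u| > 50.
Then |2/u + 1/5| < 2|u + 10|/50, which is < ϵ when |u + 10| < 25ϵ.
Take δ = min(5, 25ϵ). Then 0 < |u + 10| < δ gives both |u + 10| < 5 and |u + 10| < 25ϵ, so |2/u + 1/5| < ϵ.

δ = min(5, 25ϵ)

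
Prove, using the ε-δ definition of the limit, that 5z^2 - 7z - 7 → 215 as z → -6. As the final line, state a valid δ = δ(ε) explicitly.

δ = min(1, ε/72)

Fix ε > 0. We want δ > 0 such that 0 < |z + 6| < δ implies |(5z^2 - 7z - 7) − 215| < ε.
(5z^2 - 7z - 7) − 215 = 5z^2 - 7z - 222 = (z + 6)(5z - 37).
So |(5z^2 - 7z - 7) − 215| = |z + 6|·|5z - 37|.
Assume first that |z + 6| < 1, so |z| < 7. Then |5z - 37| ≤ 5·7 + 37 = 72.
Hence |(5z^2 - 7z - 7) − 215| ≤ 72|z + 6| < ε provided |z + 6| < ε/72.
Take δ = min(1, ε/72). Then 0 < |z + 6| < δ gives both |z + 6| < 1 and |z + 6| < ε/72, so |(5z^2 - 7z - 7) − 215| < ε.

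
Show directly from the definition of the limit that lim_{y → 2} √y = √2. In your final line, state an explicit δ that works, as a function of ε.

δ = min(2, √2·ε)

Let ε > 0 be given. We want δ > 0 such that 0 < |y − 2| < δ implies |√y − √2| < ε.
Rationalise: √y − √2 = (y − 2)/(√y + √2), so |√y − √2| = |y − 2|/(√y + √2).
Restrict δ ≤ 2 so that |y − 2| < 2 forces y > 0, and then √y + √2 > √2.
Hence |√y − √2| < |y − 2|/√2, which is < ε once |y − 2| < √2·ε.
Take δ = min(2, √2·ε). If 0 < |y − 2| < δ then y > 0 and |√y − √2| < |y − 2|/√2 < ε.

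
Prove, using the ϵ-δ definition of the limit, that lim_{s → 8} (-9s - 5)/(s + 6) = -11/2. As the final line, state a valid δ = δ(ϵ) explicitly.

δ = min(7, 2ϵ)

Suppose ϵ > 0. We want δ > 0 with 0 < |s − 8| < δ ⇒ |(-9s - 5)/(s + 6) + 11/2| < ϵ.
Combining over a common denominator, (-9s - 5)/(s + 6) + 11/2 = [(-9s - 5)·14 − (-77)·(s + 6)] / [14·(s + 6)] = -49(s − 8) / (14(s + 6)).
So |(-9s - 5)/(s + 6) + 11/2| = 49|s − 8| / (14·|s + 6|).
Restrict δ ≤ 7. Then |s − 8| < 7 gives |s + 6| = |(s − 8) + 14| ≥ 14 − 7 = 7.
Hence |(-9s - 5)/(s + 6) + 11/2| < 49|s − 8|/(14·7) = (1/2)|s − 8|, which is < ϵ once |s − 8| < 2ϵ.
Take δ = min(7, 2ϵ). Then 0 < |s − 8| < δ forces both bounds, so |(-9s - 5)/(s + 6) + 11/2| < ϵ.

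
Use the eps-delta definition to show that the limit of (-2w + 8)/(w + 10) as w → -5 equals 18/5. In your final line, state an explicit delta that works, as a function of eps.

Let eps > 0 be given. We want delta > 0 with 0 < |w + 5| < delta ⇒ |(-2w + 8)/(w + 10) − (18/5)| < eps.
Combining over a common denominator, (-2w + 8)/(w + 10) − (18/5) = [(-2w + 8)·5 − 18·(w + 10)] / [5·(w + 10)] = -28(w + 5) / (5(w + 10)).
So |(-2w + 8)/(w + 10) − (18/5)| = 28|w + 5| / (5·|w + 10|).
Require delta ≤ 5/2, so |w + 10| ≥ |5| − |w + 5| > 5 − 5/2 = 5/2.
Hence |(-2w + 8)/(w + 10) − (18/5)| < 28|w + 5|/(5·(5/2)) = (56/25)|w + 5|, which is < eps once |w + 5| < (25/56)eps.
Take delta = min(5/2, (25/56)eps). Then 0 < |w + 5| < delta forces both bounds, so |(-2w + 8)/(w + 10) − (18/5)| < eps.

delta = min(5/2, (25/56)eps)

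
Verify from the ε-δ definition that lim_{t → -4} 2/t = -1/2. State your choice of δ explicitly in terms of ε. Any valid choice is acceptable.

δ = min(2, 4ε)

Let ε > 0 be given. We seek δ > 0 such that 0 < |t + 4| < δ implies |2/t + 1/2| < ε.
|2/t + 1/2| = 2·|-4 − t|/(4·|t|) = 2|t + 4|/(4|t|).
Restrict δ ≤ 2. Then |t + 4| < 2 gives |t| > 2, so 4|t| > 8.
Then |2/t + 1/2| < 2|t + 4|/8, which is < ε when |t + 4| < 4ε.
Take δ = min(2, 4ε). Then 0 < |t + 4| < δ gives both |t + 4| < 2 and |t + 4| < 4ε, so |2/t + 1/2| < ε.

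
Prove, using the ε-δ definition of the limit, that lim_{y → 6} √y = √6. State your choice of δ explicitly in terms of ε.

Suppose ε > 0. We want δ > 0 such that 0 < |y − 6| < δ implies |√y − √6| < ε.
Rationalise: √y − √6 = (y − 6)/(√y + √6), so |√y − √6| = |y − 6|/(√y + √6).
Restrict δ ≤ 6 so that |y − 6| < 6 forces y > 0, and then √y + √6 > √6.
Hence |√y − √6| < |y − 6|/√6, which is < ε once |y − 6| < √6·ε.
Take δ = min(6, √6·ε). If 0 < |y − 6| < δ then y > 0 and |√y − √6| < |y − 6|/√6 < ε.

δ = min(6, √6·ε)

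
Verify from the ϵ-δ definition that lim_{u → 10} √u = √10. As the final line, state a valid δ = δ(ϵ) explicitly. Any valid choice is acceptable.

Fix ϵ > 0. We want δ > 0 such that 0 < |u − 10| < δ implies |√u − √10| < ϵ.
Rationalise: √u − √10 = (u − 10)/(√u + √10), so |√u − √10| = |u − 10|/(√u + √10).
Restrict δ ≤ 10 so that |u − 10| < 10 forces u > 0, and then √u + √10 > √10.
Hence |√u − √10| < |u − 10|/√10, which is < ϵ once |u − 10| < √10·ϵ.
Take δ = min(10, √10·ϵ). If 0 < |u − 10| < δ then u > 0 and |√u − √10| < |u − 10|/√10 < ϵ.

δ = min(10, √10·ϵ)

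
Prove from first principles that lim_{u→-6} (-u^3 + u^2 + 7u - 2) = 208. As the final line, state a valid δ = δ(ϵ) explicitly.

Fix ϵ > 0. We want δ > 0 such that 0 < |u + 6| < δ implies |(-u^3 + u^2 + 7u - 2) − 208| < ϵ.
(-u^3 + u^2 + 7u - 2) − 208 = -u^3 + u^2 + 7u - 210 = (u + 6)(-u^2 + 7u - 35).
So |(-u^3 + u^2 + 7u - 2) − 208| = |u + 6|·|-u^2 + 7u - 35|.
Assume first that |u + 6| < 2, so |u| < 8. Then |-u^2 + 7u - 35| ≤ 8^2 + 7·8 + 35 = 155.
Hence |(-u^3 + u^2 + 7u - 2) − 208| ≤ 155|u + 6| < ϵ provided |u + 6| < ϵ/155.
Choosing δ = min(2, ϵ/155) ensures both conditions, hence |(-u^3 + u^2 + 7u - 2) − 208| < ϵ.

δ = min(2, ϵ/155)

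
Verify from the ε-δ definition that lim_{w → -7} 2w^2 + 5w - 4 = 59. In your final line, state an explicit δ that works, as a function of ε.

δ = min(2, ε/27)

Let ε > 0. We want δ > 0 such that 0 < |w + 7| < δ implies |(2w^2 + 5w - 4) − 59| < ε.
(2w^2 + 5w - 4) − 59 = 2w^2 + 5w - 63 = (w + 7)(2w - 9).
So |(2w^2 + 5w - 4) − 59| = |w + 7|·|2w - 9|.
Require δ ≤ 2. Then |w + 7| < 2 gives |w| < 9, and by the triangle inequality |2w - 9| ≤ 2·9 + 9 = 27.
Hence |(2w^2 + 5w - 4) − 59| ≤ 27|w + 7| < ε provided |w + 7| < ε/27.
Choosing δ = min(2, ε/27) ensures both conditions, hence |(2w^2 + 5w - 4) − 59| < ε.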